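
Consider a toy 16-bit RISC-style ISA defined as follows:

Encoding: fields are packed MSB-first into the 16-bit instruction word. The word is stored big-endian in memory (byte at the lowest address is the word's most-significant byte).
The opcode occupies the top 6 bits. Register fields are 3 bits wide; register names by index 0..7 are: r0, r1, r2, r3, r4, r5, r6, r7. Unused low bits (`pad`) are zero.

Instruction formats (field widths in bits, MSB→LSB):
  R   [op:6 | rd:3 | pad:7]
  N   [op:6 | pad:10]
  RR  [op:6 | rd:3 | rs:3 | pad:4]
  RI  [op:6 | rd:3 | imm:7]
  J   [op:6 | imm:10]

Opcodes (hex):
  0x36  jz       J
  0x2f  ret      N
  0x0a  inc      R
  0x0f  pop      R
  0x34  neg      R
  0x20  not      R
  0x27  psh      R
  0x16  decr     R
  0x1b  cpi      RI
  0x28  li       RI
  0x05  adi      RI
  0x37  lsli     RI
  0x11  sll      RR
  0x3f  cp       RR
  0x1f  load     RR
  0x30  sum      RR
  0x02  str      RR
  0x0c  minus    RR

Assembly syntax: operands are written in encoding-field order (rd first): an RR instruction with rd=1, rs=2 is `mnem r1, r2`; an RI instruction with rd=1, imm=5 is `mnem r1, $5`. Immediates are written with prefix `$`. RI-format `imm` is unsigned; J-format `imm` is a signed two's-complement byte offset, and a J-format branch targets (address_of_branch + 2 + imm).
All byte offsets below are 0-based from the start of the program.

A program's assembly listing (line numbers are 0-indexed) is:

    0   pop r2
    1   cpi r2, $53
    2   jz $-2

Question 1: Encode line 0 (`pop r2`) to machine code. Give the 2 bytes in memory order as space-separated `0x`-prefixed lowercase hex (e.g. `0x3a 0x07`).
0. pop fields op=0xf:6|rd=2:3|pad=0:7 → word 3d00h → 3d 00

0x3d 0x00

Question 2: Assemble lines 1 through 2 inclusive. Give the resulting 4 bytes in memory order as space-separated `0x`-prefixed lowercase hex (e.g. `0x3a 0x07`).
L1: cpi op=0x1b:6|rd=2:3|imm=53:7 ⇒ 0x6d35 ⇒ big 6d 35
L2: jz op=0x36:6|imm=-2:10 ⇒ 0xdbfe ⇒ big db fe

0x6d 0x35 0xdb 0xfe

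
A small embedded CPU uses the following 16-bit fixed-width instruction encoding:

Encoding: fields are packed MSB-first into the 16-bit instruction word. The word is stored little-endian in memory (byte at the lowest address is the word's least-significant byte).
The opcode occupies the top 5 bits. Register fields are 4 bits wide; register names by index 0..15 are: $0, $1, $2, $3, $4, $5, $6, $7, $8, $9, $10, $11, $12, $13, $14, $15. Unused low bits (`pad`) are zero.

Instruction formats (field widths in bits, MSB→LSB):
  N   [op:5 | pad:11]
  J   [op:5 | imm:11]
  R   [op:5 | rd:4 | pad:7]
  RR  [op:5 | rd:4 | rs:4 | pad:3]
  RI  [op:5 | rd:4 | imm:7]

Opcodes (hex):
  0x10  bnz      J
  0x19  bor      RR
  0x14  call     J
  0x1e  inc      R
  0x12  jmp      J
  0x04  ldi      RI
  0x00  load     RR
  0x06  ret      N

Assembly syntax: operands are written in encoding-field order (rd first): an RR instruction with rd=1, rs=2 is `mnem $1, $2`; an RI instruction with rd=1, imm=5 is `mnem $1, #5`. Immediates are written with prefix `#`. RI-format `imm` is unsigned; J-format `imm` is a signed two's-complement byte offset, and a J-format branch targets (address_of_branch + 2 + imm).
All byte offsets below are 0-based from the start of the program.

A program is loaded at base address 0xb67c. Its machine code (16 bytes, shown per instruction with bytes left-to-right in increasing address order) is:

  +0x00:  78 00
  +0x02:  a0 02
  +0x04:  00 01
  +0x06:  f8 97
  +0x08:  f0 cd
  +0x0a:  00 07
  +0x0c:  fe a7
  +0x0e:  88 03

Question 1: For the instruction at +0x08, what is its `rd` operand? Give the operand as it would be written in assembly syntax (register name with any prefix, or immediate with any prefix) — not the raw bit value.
$11

off 0x08: read f0 cd as little → 0xcdf0
  opcode bits[15:11]=0x19: bor/RR
  rd: (w>>7)&0xf=0xb → $11
  rs: (w>>3)&0xf=0xe → $14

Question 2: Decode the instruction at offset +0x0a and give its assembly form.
load $14, $0

[0a] 00 07 → 0x0700
  top 5b → 0x0 → load [RR]
  [10:7] rd=14 = $14
  [6:3] rs=0 = $0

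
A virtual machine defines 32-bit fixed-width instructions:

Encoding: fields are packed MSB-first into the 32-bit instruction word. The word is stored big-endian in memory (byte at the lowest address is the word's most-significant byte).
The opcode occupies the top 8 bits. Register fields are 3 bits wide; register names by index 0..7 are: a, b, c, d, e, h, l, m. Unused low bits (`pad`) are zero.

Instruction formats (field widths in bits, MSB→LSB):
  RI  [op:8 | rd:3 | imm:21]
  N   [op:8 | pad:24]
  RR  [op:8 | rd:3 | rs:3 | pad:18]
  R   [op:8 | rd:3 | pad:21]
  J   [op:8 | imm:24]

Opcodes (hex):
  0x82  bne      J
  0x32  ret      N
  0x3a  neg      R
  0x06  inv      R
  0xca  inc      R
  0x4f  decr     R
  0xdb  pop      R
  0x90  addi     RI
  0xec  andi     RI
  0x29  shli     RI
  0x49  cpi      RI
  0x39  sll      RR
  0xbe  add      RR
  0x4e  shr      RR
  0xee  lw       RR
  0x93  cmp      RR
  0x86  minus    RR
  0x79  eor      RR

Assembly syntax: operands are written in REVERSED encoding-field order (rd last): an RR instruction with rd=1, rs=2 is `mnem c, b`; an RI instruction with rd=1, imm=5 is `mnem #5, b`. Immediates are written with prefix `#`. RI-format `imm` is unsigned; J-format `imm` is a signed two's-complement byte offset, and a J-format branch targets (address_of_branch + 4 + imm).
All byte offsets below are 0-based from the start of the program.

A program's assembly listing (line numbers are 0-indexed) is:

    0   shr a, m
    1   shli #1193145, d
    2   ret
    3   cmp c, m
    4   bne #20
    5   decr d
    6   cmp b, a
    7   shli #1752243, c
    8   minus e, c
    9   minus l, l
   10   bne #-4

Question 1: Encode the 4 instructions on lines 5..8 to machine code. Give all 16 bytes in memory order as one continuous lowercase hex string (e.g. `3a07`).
4f60000093040000295abcb386500000

L5: decr op=0x4f:8|rd=3:3|pad=0:21 ⇒ 0x4f600000 ⇒ big 4f 60 00 00
L6: cmp op=0x93:8|rd=0:3|rs=1:3|pad=0:18 ⇒ 0x93040000 ⇒ big 93 04 00 00
L7: shli op=0x29:8|rd=2:3|imm=1752243:21 ⇒ 0x295abcb3 ⇒ big 29 5a bc b3
L8: minus op=0x86:8|rd=2:3|rs=4:3|pad=0:18 ⇒ 0x86500000 ⇒ big 86 50 00 00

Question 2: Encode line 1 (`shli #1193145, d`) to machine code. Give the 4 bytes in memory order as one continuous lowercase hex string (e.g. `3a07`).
297234b9

1. shli fields op=0x29:8|rd=3:3|imm=1193145:21 → word 297234b9h → 29 72 34 b9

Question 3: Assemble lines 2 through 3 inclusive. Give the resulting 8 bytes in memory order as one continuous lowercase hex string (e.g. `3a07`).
L2: ret op=0x32:8|pad=0:24 ⇒ 0x32000000 ⇒ big 32 00 00 00
L3: cmp op=0x93:8|rd=7:3|rs=2:3|pad=0:18 ⇒ 0x93e80000 ⇒ big 93 e8 00 00

3200000093e80000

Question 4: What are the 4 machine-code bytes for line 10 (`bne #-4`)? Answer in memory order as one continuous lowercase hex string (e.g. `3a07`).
82fffffc

10. bne fields op=0x82:8|imm=-4:24 → word 82fffffch → 82 ff ff fc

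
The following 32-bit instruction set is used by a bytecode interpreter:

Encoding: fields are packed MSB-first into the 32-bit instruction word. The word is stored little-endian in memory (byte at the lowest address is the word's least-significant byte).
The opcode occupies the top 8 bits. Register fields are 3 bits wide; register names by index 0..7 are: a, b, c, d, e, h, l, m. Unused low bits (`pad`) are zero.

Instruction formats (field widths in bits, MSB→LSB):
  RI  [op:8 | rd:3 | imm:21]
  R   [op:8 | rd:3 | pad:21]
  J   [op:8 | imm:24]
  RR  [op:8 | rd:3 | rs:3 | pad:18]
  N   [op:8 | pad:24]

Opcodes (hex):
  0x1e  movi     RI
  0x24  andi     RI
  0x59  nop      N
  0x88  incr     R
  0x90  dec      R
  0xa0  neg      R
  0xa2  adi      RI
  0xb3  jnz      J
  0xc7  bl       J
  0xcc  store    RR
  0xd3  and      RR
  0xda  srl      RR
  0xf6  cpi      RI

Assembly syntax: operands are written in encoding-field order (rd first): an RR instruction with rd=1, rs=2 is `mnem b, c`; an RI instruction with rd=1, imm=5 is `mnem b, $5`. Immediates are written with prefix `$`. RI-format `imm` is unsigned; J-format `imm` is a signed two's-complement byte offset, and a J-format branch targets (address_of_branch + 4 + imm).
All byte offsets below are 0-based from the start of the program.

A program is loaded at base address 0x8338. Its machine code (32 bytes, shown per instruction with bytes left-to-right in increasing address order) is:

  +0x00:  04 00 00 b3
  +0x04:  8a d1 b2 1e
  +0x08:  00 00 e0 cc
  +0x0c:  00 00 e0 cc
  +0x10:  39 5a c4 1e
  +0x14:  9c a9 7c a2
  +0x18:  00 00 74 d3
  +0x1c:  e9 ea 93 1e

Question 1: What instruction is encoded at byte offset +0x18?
and d, h

off 0x18: read 00 00 74 d3 as little → 0xd3740000
  top 8b → 0xd3 → and [RR]
  rd@[23:21]=0x3 ⇒ d
  rs@[20:18]=0x5 ⇒ h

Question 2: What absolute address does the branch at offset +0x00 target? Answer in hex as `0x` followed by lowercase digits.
0x8340

@+00  little-endian(04 00 00 b3) = 0xb3000004
  top 8b → 0xb3 → jnz [J]
  imm@[23:0]=0x4 ⇒ $4
  target = base 0x8338 + off 0x00 + 4 + imm 4 = 0x8340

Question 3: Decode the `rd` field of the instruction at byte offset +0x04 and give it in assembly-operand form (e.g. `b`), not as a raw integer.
h

+0x04: 8a d1 b2 1e ⇒ word 0x1eb2d18a (little)
  op=0x1eb2d18a>>24=0x1e ⇒ movi (RI)
  rd@[23:21]=0x5 ⇒ h
  imm@[20:0]=0x12d18a ⇒ $1233290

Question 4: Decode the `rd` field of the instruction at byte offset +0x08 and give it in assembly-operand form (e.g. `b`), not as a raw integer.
@+08  little-endian(00 00 e0 cc) = 0xcce00000
  top 8b → 0xcc → store [RR]
  rd: (w>>21)&0x7=0x7 → m
  rs: (w>>18)&0x7=0x0 → a

m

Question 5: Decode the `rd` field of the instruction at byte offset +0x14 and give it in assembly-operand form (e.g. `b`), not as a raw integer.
d

[14] 9c a9 7c a2 → 0xa27ca99c
  opcode bits[31:24]=0xa2: adi/RI
  rd@[23:21]=0x3 ⇒ d
  imm@[20:0]=0x1ca99c ⇒ $1878428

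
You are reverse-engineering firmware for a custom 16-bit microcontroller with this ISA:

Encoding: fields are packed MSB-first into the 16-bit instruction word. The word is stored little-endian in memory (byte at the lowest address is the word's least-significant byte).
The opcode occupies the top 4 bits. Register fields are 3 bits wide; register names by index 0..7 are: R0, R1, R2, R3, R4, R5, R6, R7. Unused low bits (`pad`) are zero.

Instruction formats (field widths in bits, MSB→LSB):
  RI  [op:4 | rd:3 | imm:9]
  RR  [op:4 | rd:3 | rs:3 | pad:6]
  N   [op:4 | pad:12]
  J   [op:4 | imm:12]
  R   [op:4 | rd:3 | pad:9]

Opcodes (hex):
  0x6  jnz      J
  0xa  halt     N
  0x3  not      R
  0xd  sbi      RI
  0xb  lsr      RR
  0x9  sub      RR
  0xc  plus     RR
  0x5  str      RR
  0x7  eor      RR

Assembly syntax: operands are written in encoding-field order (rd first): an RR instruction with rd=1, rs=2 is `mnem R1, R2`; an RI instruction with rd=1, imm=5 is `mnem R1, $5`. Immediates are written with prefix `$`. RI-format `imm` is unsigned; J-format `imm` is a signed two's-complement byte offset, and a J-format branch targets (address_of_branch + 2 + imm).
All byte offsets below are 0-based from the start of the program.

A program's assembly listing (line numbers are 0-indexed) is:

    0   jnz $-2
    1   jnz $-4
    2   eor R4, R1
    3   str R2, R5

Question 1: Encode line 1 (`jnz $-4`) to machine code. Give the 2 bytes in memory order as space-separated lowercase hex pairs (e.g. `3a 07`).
fc 6f

line 1 (jnz): pack op=0x6:4|imm=-4:12 = 0x6ffc; little→ fc 6f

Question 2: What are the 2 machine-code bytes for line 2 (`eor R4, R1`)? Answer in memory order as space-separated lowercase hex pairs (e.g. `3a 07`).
2. eor fields op=0x7:4|rd=4:3|rs=1:3|pad=0:6 → word 7840h → 40 78

40 78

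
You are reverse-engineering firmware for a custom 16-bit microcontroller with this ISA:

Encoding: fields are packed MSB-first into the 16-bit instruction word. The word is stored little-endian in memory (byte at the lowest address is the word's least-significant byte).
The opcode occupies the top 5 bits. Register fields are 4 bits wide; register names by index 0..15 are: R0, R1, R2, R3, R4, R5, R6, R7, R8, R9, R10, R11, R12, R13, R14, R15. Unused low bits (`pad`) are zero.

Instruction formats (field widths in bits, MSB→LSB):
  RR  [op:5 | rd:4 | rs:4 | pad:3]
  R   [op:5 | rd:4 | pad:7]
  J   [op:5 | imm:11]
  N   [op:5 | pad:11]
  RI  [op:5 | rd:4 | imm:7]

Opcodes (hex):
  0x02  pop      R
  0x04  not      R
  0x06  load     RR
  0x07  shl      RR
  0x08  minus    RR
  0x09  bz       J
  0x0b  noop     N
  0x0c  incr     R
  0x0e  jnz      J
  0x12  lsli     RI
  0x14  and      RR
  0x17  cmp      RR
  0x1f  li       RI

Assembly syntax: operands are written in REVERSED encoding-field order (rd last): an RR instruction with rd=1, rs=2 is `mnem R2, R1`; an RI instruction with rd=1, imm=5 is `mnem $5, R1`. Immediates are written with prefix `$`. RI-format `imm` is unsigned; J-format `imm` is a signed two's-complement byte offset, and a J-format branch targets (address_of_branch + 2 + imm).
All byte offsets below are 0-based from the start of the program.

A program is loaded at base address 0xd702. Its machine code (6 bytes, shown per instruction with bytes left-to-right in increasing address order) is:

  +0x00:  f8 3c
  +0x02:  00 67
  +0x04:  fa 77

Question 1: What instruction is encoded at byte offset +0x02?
[02] 00 67 → 0x6700
  top 5b → 0xc → incr [R]
  rd: (w>>7)&0xf=0xe → R14

incr R14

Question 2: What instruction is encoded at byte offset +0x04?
jnz $-6

+0x04: fa 77 ⇒ word 0x77fa (little)
  op=0x77fa>>11=0xe ⇒ jnz (J)
  imm@[10:0]=0x7fa (s11→-6) ⇒ $-6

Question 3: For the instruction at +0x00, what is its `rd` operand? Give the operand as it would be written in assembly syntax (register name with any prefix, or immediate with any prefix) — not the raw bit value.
+0x00: f8 3c ⇒ word 0x3cf8 (little)
  opcode bits[15:11]=0x7: shl/RR
  rd@[10:7]=0x9 ⇒ R9
  rs@[6:3]=0xf ⇒ R15

R9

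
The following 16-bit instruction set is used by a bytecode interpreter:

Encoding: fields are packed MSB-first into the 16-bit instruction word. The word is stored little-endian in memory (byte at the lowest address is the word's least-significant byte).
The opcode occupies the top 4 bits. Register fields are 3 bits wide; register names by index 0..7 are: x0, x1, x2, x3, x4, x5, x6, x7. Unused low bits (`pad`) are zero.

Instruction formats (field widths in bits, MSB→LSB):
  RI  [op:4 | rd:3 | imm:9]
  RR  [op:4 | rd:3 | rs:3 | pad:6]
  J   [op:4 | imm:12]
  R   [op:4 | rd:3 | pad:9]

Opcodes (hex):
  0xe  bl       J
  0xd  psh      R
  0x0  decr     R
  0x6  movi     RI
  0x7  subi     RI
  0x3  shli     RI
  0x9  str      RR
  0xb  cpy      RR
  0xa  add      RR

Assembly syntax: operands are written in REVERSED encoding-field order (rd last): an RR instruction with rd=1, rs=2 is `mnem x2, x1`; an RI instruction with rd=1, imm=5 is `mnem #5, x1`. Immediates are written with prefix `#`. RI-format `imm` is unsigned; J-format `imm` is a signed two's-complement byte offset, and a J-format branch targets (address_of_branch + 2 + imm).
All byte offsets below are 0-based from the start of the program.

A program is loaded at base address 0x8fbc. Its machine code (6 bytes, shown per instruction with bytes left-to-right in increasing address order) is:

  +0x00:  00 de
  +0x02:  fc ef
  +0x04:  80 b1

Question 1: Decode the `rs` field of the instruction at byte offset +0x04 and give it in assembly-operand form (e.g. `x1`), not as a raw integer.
x6

[04] 80 b1 → 0xb180
  top 4b → 0xb → cpy [RR]
  rd@[11:9]=0x0 ⇒ x0
  rs@[8:6]=0x6 ⇒ x6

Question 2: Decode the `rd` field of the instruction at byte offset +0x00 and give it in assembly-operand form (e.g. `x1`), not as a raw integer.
x7

@+00  little-endian(00 de) = 0xde00
  opcode bits[15:12]=0xd: psh/R
  rd: (w>>9)&0x7=0x7 → x7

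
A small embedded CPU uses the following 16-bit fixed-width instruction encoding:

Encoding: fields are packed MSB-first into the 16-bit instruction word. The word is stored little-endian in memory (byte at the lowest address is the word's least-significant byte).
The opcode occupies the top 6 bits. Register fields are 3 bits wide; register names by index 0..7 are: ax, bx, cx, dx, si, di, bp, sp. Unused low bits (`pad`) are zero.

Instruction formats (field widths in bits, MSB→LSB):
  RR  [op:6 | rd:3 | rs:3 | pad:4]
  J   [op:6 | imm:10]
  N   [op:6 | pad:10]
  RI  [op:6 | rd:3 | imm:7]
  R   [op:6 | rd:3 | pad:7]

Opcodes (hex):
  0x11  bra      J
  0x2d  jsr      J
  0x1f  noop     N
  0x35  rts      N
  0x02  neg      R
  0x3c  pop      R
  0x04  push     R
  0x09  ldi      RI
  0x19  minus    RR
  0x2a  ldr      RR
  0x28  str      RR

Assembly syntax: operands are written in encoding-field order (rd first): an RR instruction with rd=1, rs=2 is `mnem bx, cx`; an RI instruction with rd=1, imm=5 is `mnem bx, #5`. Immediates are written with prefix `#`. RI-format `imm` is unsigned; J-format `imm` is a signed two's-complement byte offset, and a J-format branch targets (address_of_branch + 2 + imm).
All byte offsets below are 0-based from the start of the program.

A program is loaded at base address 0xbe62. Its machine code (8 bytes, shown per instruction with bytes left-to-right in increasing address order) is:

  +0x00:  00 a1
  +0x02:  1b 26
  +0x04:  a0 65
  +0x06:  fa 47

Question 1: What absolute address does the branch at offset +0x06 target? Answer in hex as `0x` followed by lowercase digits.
0xbe64

[06] fa 47 → 0x47fa
  op=0x47fa>>10=0x11 ⇒ bra (J)
  [9:0] imm=1018 (s10→-6) = #-6
  target = base 0xbe62 + off 0x06 + 2 + imm -6 = 0xbe64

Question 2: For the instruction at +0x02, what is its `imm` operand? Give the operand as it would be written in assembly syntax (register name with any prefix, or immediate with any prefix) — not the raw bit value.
off 0x02: read 1b 26 as little → 0x261b
  top 6b → 0x9 → ldi [RI]
  rd@[9:7]=0x4 ⇒ si
  imm@[6:0]=0x1b ⇒ #27

#27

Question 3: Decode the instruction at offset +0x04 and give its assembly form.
minus dx, cx

@+04  little-endian(a0 65) = 0x65a0
  top 6b → 0x19 → minus [RR]
  rd@[9:7]=0x3 ⇒ dx
  rs@[6:4]=0x2 ⇒ cx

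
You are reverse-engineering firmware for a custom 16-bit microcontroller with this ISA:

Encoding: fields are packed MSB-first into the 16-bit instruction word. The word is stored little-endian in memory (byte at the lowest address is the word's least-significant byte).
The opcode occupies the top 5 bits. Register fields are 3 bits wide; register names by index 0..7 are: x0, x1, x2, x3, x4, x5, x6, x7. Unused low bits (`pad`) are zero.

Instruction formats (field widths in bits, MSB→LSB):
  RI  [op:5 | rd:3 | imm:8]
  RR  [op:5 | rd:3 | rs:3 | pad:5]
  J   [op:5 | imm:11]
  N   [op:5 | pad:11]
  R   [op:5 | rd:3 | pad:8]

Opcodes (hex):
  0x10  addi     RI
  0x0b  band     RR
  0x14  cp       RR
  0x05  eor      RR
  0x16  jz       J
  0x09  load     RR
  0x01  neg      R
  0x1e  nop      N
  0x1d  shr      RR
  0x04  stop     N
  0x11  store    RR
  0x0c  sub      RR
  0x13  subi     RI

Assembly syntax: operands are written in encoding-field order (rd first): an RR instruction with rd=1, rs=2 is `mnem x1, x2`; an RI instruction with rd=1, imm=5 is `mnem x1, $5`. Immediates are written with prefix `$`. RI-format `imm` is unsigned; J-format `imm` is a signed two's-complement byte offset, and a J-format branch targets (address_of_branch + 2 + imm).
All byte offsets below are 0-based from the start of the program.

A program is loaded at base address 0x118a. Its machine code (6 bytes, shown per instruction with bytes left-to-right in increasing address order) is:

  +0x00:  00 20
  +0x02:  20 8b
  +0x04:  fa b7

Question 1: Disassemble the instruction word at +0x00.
[00] 00 20 → 0x2000
  top 5b → 0x4 → stop [N]

stop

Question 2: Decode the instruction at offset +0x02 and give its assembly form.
store x3, x1

off 0x02: read 20 8b as little → 0x8b20
  opcode bits[15:11]=0x11: store/RR
  rd@[10:8]=0x3 ⇒ x3
  rs@[7:5]=0x1 ⇒ x1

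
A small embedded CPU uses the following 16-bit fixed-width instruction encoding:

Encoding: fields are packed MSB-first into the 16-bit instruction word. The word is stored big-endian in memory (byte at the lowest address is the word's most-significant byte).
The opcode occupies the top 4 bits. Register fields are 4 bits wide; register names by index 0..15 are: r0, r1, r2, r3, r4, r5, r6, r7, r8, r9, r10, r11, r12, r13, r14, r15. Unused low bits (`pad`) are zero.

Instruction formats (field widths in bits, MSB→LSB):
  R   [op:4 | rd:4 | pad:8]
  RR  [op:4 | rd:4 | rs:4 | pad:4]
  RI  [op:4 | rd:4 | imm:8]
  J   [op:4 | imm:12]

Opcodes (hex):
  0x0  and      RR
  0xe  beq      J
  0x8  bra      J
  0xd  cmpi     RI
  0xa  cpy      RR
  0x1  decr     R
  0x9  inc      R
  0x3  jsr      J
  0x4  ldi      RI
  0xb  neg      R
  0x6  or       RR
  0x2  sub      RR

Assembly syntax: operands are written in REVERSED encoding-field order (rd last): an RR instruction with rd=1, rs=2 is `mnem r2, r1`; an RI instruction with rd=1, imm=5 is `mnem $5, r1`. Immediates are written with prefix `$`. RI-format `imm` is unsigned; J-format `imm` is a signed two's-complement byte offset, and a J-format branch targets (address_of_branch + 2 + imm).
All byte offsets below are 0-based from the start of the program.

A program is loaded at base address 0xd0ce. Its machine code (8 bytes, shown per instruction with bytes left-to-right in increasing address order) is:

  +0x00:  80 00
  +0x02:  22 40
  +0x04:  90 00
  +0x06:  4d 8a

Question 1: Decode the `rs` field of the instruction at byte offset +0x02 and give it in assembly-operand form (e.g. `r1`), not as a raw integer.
[02] 22 40 → 0x2240
  top 4b → 0x2 → sub [RR]
  [11:8] rd=2 = r2
  [7:4] rs=4 = r4

r4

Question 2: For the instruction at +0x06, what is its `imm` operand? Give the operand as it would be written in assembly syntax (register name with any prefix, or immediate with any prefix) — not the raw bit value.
$138

@+06  big-endian(4d 8a) = 0x4d8a
  op=0x4d8a>>12=0x4 ⇒ ldi (RI)
  rd: (w>>8)&0xf=0xd → r13
  imm: (w>>0)&0xff=0x8a → $138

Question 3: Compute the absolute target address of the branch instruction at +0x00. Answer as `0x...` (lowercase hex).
+0x00: 80 00 ⇒ word 0x8000 (big)
  op=0x8000>>12=0x8 ⇒ bra (J)
  imm: (w>>0)&0xfff=0x0 → $0
  target = base 0xd0ce + off 0x00 + 2 + imm 0 = 0xd0d0

0xd0d0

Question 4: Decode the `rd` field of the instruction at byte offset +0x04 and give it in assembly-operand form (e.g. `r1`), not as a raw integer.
[04] 90 00 → 0x9000
  top 4b → 0x9 → inc [R]
  rd@[11:8]=0x0 ⇒ r0

r0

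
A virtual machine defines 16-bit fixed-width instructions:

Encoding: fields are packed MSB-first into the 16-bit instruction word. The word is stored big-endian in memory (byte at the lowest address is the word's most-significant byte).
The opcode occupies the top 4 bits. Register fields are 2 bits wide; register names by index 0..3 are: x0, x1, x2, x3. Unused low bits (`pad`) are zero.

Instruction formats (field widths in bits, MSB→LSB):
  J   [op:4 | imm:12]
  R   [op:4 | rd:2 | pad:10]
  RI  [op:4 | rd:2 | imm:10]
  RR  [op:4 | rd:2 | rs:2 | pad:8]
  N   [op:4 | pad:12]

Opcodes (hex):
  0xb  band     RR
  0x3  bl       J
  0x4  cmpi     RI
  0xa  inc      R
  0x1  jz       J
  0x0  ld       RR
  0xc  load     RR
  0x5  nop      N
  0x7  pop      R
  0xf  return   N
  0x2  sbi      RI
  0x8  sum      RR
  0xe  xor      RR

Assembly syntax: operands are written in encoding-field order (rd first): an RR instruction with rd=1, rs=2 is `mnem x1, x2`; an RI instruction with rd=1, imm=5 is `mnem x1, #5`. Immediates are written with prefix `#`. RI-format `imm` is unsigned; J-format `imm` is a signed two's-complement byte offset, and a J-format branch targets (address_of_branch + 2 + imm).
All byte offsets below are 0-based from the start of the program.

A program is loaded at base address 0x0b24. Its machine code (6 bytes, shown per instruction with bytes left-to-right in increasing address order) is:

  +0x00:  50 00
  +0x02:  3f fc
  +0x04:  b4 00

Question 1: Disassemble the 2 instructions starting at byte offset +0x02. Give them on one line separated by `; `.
off 0x02: read 3f fc as big → 0x3ffc
  opcode bits[15:12]=0x3: bl/J
  imm: (w>>0)&0xfff=0xffc (s12→-4) → #-4
off 0x04: read b4 00 as big → 0xb400
  opcode bits[15:12]=0xb: band/RR
  rd: (w>>10)&0x3=0x1 → x1
  rs: (w>>8)&0x3=0x0 → x0

bl #-4; band x1, x0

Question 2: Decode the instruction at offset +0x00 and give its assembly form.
nop

+0x00: 50 00 ⇒ word 0x5000 (big)
  opcode bits[15:12]=0x5: nop/N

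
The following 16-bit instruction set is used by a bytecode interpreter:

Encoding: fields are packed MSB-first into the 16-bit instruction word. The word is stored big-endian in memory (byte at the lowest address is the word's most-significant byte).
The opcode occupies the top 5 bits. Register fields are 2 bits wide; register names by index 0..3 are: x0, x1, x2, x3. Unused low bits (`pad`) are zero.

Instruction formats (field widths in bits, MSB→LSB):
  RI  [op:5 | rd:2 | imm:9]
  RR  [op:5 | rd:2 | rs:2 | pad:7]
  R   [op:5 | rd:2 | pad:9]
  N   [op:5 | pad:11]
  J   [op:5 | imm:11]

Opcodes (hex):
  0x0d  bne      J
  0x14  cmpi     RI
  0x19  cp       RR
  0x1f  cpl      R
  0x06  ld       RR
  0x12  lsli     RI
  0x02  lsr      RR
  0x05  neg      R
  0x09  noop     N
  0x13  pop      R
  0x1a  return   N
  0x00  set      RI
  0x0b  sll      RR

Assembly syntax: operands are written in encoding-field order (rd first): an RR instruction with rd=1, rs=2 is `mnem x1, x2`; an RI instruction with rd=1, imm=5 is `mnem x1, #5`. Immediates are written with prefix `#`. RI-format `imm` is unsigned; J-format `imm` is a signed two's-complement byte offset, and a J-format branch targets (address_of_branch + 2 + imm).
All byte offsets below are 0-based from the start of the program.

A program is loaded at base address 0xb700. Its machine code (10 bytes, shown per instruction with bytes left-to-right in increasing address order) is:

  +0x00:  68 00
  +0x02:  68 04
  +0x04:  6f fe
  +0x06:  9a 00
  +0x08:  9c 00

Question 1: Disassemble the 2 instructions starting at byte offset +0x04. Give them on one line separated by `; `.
+0x04: 6f fe ⇒ word 0x6ffe (big)
  op=0x6ffe>>11=0xd ⇒ bne (J)
  [10:0] imm=2046 (s11→-2) = #-2
+0x06: 9a 00 ⇒ word 0x9a00 (big)
  op=0x9a00>>11=0x13 ⇒ pop (R)
  [10:9] rd=1 = x1

bne #-2; pop x1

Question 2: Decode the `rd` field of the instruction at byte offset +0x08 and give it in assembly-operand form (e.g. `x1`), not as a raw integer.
[08] 9c 00 → 0x9c00
  op=0x9c00>>11=0x13 ⇒ pop (R)
  [10:9] rd=2 = x2

x2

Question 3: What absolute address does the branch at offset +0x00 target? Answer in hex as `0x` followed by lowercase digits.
0xb702

off 0x00: read 68 00 as big → 0x6800
  op=0x6800>>11=0xd ⇒ bne (J)
  imm: (w>>0)&0x7ff=0x0 → #0
  target = base 0xb700 + off 0x00 + 2 + imm 0 = 0xb702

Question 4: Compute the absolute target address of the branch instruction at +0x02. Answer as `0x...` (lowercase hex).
0xb708

@+02  big-endian(68 04) = 0x6804
  op=0x6804>>11=0xd ⇒ bne (J)
  imm@[10:0]=0x4 ⇒ #4
  target = base 0xb700 + off 0x02 + 2 + imm 4 = 0xb708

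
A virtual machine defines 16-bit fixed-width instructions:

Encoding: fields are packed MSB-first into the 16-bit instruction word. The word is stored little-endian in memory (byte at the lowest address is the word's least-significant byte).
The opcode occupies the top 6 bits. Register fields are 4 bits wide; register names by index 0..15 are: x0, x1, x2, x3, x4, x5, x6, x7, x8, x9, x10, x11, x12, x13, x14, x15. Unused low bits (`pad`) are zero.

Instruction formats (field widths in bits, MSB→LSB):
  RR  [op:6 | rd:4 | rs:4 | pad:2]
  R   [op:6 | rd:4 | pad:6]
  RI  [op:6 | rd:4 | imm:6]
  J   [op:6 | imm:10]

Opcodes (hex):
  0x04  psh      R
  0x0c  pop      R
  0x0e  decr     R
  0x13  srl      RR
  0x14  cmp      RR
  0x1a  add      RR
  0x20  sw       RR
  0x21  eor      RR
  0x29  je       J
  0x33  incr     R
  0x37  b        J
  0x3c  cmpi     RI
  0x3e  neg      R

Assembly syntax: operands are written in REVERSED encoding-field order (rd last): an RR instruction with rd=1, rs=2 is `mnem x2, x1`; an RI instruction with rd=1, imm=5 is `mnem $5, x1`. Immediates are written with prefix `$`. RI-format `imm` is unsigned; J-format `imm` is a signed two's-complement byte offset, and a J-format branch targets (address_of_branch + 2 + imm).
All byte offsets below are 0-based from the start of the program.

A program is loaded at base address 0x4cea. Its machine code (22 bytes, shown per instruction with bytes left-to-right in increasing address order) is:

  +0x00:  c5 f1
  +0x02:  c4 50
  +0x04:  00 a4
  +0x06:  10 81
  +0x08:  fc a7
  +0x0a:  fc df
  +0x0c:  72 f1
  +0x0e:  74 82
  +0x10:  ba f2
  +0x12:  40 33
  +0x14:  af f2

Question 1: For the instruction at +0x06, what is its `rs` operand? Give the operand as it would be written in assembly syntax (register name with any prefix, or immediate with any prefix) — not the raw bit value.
x4

@+06  little-endian(10 81) = 0x8110
  op=0x8110>>10=0x20 ⇒ sw (RR)
  rd@[9:6]=0x4 ⇒ x4
  rs@[5:2]=0x4 ⇒ x4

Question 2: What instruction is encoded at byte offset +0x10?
cmpi $58, x10

[10] ba f2 → 0xf2ba
  top 6b → 0x3c → cmpi [RI]
  rd@[9:6]=0xa ⇒ x10
  imm@[5:0]=0x3a ⇒ $58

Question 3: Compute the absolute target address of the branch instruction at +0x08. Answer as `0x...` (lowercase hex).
0x4cf0

off 0x08: read fc a7 as little → 0xa7fc
  op=0xa7fc>>10=0x29 ⇒ je (J)
  imm: (w>>0)&0x3ff=0x3fc (s10→-4) → $-4
  target = base 0x4cea + off 0x08 + 2 + imm -4 = 0x4cf0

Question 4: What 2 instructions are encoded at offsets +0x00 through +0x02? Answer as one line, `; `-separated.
cmpi $5, x7; cmp x1, x3

off 0x00: read c5 f1 as little → 0xf1c5
  op=0xf1c5>>10=0x3c ⇒ cmpi (RI)
  [9:6] rd=7 = x7
  [5:0] imm=5 = $5
off 0x02: read c4 50 as little → 0x50c4
  op=0x50c4>>10=0x14 ⇒ cmp (RR)
  [9:6] rd=3 = x3
  [5:2] rs=1 = x1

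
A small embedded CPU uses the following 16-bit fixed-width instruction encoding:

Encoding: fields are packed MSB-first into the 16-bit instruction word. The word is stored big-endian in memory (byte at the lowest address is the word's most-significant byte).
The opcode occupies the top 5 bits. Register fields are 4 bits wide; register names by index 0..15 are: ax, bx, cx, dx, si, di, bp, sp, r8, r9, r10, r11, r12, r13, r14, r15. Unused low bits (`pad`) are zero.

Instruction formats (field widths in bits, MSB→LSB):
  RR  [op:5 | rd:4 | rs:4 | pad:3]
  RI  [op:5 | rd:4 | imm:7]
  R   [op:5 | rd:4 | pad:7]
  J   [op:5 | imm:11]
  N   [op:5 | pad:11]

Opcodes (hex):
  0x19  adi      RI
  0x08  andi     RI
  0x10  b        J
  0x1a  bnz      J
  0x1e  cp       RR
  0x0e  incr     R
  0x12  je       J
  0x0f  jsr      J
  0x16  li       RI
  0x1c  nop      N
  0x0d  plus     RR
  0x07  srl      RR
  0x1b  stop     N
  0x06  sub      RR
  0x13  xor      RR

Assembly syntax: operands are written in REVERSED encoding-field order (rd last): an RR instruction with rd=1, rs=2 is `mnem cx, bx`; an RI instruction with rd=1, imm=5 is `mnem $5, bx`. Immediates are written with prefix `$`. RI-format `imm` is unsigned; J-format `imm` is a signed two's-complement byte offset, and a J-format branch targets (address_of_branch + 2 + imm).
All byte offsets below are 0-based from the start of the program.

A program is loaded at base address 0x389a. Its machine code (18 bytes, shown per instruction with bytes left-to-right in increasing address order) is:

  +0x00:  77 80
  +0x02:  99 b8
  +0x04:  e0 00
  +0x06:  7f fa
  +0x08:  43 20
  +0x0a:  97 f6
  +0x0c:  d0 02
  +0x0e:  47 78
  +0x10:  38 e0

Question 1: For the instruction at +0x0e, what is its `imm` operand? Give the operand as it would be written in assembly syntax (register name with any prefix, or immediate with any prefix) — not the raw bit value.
$120

[0e] 47 78 → 0x4778
  op=0x4778>>11=0x8 ⇒ andi (RI)
  rd@[10:7]=0xe ⇒ r14
  imm@[6:0]=0x78 ⇒ $120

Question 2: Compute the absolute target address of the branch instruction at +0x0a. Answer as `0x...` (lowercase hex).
off 0x0a: read 97 f6 as big → 0x97f6
  opcode bits[15:11]=0x12: je/J
  [10:0] imm=2038 (s11→-10) = $-10
  target = base 0x389a + off 0x0a + 2 + imm -10 = 0x389c

0x389c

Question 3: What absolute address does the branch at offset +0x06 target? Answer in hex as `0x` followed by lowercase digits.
@+06  big-endian(7f fa) = 0x7ffa
  op=0x7ffa>>11=0xf ⇒ jsr (J)
  imm@[10:0]=0x7fa (s11→-6) ⇒ $-6
  target = base 0x389a + off 0x06 + 2 + imm -6 = 0x389c

0x389c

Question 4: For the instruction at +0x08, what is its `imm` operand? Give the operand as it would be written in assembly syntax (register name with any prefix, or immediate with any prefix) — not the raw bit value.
$32

off 0x08: read 43 20 as big → 0x4320
  opcode bits[15:11]=0x8: andi/RI
  rd@[10:7]=0x6 ⇒ bp
  imm@[6:0]=0x20 ⇒ $32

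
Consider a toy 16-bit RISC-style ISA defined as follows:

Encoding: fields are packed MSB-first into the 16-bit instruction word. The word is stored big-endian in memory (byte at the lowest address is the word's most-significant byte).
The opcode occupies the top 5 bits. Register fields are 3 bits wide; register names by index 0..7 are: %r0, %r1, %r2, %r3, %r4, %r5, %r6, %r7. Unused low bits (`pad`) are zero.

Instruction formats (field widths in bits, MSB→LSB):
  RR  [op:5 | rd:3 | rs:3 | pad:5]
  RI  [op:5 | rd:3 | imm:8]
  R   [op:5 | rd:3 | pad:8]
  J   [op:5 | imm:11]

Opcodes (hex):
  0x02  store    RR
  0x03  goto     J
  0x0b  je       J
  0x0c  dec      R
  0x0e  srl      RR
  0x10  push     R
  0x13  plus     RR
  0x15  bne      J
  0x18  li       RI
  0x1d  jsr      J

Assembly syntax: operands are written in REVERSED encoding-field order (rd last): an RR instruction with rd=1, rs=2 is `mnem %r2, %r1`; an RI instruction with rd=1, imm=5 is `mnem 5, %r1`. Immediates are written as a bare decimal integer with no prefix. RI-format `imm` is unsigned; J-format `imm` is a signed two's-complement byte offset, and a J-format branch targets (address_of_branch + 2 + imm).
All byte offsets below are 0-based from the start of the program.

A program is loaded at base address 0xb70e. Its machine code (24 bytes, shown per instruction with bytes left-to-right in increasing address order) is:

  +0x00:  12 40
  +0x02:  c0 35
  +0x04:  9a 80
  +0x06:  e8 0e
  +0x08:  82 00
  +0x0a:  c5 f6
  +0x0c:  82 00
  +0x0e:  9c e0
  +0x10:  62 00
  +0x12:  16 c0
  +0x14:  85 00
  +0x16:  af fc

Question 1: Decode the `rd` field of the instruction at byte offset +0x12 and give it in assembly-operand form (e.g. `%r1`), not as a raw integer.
[12] 16 c0 → 0x16c0
  op=0x16c0>>11=0x2 ⇒ store (RR)
  [10:8] rd=6 = %r6
  [7:5] rs=6 = %r6

%r6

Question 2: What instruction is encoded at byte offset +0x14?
off 0x14: read 85 00 as big → 0x8500
  top 5b → 0x10 → push [R]
  rd@[10:8]=0x5 ⇒ %r5

push %r5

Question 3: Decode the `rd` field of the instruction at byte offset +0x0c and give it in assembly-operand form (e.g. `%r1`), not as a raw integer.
off 0x0c: read 82 00 as big → 0x8200
  opcode bits[15:11]=0x10: push/R
  [10:8] rd=2 = %r2

%r2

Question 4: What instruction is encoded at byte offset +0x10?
dec %r2

off 0x10: read 62 00 as big → 0x6200
  top 5b → 0xc → dec [R]
  rd: (w>>8)&0x7=0x2 → %r2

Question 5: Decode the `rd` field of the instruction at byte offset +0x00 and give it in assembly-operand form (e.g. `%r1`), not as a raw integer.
%r2

@+00  big-endian(12 40) = 0x1240
  top 5b → 0x2 → store [RR]
  rd@[10:8]=0x2 ⇒ %r2
  rs@[7:5]=0x2 ⇒ %r2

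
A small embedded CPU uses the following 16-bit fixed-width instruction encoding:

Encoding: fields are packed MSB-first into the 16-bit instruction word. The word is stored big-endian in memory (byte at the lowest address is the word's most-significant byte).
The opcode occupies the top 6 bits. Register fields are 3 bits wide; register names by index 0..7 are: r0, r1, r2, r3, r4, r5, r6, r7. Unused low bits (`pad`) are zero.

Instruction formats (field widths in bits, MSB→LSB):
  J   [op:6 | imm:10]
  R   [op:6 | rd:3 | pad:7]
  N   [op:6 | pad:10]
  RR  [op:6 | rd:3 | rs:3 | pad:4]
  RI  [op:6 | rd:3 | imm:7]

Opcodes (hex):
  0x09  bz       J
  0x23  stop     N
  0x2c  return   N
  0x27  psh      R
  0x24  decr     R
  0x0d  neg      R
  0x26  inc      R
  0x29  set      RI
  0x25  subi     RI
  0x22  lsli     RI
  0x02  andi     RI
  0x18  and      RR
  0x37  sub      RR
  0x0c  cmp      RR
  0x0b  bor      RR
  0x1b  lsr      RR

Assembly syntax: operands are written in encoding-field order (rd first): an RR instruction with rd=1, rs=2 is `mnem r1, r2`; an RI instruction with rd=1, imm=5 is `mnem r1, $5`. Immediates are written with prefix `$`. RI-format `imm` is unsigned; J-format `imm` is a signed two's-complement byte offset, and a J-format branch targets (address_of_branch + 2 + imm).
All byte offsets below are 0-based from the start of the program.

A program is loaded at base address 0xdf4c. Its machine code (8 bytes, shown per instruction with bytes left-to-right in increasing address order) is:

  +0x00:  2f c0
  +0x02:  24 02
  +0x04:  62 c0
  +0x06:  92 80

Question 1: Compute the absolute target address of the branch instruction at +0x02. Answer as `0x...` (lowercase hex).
0xdf52

[02] 24 02 → 0x2402
  opcode bits[15:10]=0x9: bz/J
  imm@[9:0]=0x2 ⇒ $2
  target = base 0xdf4c + off 0x02 + 2 + imm 2 = 0xdf52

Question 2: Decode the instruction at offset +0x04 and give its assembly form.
and r5, r4

+0x04: 62 c0 ⇒ word 0x62c0 (big)
  top 6b → 0x18 → and [RR]
  [9:7] rd=5 = r5
  [6:4] rs=4 = r4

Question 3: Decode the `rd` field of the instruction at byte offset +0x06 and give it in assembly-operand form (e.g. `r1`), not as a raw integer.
@+06  big-endian(92 80) = 0x9280
  op=0x9280>>10=0x24 ⇒ decr (R)
  [9:7] rd=5 = r5

r5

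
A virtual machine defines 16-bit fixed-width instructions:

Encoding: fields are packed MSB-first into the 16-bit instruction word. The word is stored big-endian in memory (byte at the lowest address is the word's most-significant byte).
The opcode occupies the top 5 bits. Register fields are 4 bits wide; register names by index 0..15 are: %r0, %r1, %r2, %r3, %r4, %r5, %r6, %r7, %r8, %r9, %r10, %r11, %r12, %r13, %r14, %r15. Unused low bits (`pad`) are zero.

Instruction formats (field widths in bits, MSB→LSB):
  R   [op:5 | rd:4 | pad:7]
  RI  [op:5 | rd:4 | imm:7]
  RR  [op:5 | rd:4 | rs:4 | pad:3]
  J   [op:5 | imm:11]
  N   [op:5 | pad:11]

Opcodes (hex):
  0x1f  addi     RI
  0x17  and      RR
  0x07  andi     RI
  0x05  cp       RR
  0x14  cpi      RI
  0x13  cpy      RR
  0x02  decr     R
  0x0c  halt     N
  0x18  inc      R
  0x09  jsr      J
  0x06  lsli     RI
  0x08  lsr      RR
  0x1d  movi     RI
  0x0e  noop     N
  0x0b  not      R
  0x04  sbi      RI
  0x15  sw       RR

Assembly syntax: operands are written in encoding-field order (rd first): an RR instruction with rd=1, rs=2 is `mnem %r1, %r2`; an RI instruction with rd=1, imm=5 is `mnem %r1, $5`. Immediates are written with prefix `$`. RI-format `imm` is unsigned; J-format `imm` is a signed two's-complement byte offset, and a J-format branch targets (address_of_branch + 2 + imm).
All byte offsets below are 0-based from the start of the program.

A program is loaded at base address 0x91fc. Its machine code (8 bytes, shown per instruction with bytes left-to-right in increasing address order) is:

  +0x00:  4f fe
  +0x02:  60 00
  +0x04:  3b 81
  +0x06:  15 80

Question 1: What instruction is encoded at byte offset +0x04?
andi %r7, $1

off 0x04: read 3b 81 as big → 0x3b81
  top 5b → 0x7 → andi [RI]
  rd@[10:7]=0x7 ⇒ %r7
  imm@[6:0]=0x1 ⇒ $1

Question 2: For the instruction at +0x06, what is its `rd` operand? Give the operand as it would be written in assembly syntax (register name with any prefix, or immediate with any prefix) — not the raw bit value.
[06] 15 80 → 0x1580
  op=0x1580>>11=0x2 ⇒ decr (R)
  [10:7] rd=11 = %r11

%r11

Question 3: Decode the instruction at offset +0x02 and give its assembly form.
halt

@+02  big-endian(60 00) = 0x6000
  opcode bits[15:11]=0xc: halt/N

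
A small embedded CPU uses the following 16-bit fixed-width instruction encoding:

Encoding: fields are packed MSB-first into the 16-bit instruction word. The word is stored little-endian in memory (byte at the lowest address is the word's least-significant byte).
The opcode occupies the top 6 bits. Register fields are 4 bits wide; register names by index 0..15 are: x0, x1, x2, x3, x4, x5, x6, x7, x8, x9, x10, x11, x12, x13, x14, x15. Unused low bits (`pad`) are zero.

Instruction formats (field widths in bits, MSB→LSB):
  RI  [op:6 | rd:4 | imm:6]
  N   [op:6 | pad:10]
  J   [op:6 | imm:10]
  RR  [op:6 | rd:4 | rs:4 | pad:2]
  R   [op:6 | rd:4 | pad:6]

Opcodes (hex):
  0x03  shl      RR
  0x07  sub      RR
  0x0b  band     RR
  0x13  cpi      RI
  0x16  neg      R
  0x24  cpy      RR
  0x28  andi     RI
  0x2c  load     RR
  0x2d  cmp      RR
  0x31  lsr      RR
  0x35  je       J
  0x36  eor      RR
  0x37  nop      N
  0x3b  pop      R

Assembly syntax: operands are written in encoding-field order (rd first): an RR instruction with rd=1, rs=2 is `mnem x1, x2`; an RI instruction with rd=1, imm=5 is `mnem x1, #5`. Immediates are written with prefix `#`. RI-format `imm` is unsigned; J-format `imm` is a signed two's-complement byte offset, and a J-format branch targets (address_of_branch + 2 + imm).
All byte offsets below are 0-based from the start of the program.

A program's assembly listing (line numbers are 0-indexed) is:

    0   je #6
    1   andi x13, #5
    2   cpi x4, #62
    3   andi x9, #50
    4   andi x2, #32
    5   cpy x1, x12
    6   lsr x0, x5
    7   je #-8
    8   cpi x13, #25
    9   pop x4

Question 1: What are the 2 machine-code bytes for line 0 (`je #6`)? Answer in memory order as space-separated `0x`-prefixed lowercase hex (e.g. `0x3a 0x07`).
line 0 (je): pack op=0x35:6|imm=6:10 = 0xd406; little→ 06 d4

0x06 0xd4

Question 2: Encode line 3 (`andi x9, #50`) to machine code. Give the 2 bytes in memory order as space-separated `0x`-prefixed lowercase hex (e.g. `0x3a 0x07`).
0x72 0xa2

3. andi fields op=0x28:6|rd=9:4|imm=50:6 → word a272h → 72 a2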